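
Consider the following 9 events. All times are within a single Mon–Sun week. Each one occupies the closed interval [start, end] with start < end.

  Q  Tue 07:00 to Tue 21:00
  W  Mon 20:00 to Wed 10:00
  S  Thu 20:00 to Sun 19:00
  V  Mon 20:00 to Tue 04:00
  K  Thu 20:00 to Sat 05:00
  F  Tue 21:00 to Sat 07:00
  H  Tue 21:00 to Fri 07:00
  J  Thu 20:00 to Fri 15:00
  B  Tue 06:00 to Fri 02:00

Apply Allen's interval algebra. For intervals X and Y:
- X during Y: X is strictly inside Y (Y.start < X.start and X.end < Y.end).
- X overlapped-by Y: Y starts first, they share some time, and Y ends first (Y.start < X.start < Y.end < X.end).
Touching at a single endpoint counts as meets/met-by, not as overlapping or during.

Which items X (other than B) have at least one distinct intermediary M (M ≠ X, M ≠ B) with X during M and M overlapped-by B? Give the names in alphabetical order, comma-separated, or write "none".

Target B = [Tue 06:00, Fri 02:00].
Intermediaries M with M overlapped-by B: F, H, J, K, S.
Via F — items with X during F: J, K.
Via H — items with X during H: none.
Via J — items with X during J: none.
Via K — items with X during K: none.
Via S — items with X during S: none.
Union: J, K.

J, K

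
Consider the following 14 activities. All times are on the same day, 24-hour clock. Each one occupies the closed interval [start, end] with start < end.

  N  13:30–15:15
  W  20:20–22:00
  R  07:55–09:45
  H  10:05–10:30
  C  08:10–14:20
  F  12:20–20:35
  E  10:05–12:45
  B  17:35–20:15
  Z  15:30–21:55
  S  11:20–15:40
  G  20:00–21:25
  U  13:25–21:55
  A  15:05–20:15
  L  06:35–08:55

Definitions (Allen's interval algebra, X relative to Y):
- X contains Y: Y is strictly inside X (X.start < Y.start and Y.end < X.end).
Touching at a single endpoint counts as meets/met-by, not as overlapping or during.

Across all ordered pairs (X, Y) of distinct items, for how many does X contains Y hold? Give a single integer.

12

Checking all 182 ordered pairs for relation 'contains'; matching pairs in alphabetical order:
(C, E): C contains E ✓
(C, H): C contains H ✓
(F, A): F contains A ✓
(F, B): F contains B ✓
(F, N): F contains N ✓
(S, N): S contains N ✓
(U, A): U contains A ✓
(U, B): U contains B ✓
(U, G): U contains G ✓
(U, N): U contains N ✓
(Z, B): Z contains B ✓
(Z, G): Z contains G ✓
Count: 12.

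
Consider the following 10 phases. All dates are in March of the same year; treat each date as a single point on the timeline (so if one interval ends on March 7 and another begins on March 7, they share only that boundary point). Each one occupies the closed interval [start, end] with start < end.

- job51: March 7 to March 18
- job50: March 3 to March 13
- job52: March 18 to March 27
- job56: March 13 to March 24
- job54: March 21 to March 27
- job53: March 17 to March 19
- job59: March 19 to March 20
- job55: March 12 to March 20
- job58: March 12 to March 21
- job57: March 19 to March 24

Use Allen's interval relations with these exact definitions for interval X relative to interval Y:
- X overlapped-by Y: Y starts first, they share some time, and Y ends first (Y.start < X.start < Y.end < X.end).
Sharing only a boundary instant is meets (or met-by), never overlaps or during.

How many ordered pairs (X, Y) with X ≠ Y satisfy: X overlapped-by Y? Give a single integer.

Checking all 90 ordered pairs for relation 'overlapped-by'; matching pairs in alphabetical order:
(job51, job50): job51 overlapped-by job50 ✓
(job52, job53): job52 overlapped-by job53 ✓
(job52, job55): job52 overlapped-by job55 ✓
(job52, job56): job52 overlapped-by job56 ✓
(job52, job58): job52 overlapped-by job58 ✓
(job53, job51): job53 overlapped-by job51 ✓
(job54, job56): job54 overlapped-by job56 ✓
(job54, job57): job54 overlapped-by job57 ✓
(job55, job50): job55 overlapped-by job50 ✓
(job55, job51): job55 overlapped-by job51 ✓
(job56, job51): job56 overlapped-by job51 ✓
(job56, job55): job56 overlapped-by job55 ✓
(job56, job58): job56 overlapped-by job58 ✓
(job57, job55): job57 overlapped-by job55 ✓
(job57, job58): job57 overlapped-by job58 ✓
(job58, job50): job58 overlapped-by job50 ✓
(job58, job51): job58 overlapped-by job51 ✓
Count: 17.

17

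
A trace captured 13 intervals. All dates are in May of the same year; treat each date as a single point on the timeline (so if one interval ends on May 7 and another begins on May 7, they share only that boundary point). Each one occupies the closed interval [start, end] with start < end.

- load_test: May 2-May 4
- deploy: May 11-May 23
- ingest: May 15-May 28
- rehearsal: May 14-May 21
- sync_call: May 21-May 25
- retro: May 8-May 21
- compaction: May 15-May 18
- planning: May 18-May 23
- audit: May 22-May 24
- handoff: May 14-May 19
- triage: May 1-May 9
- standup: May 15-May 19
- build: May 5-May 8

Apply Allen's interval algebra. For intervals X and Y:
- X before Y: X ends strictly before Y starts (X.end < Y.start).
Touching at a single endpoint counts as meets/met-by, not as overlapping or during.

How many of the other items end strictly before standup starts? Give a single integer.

Target standup = [May 15, May 19].
audit [May 22, May 24] → after → no.
build [May 5, May 8] → before → counts.
compaction [May 15, May 18] → starts → no.
deploy [May 11, May 23] → contains → no.
handoff [May 14, May 19] → finished-by → no.
ingest [May 15, May 28] → started-by → no.
load_test [May 2, May 4] → before → counts.
planning [May 18, May 23] → overlapped-by → no.
rehearsal [May 14, May 21] → contains → no.
retro [May 8, May 21] → contains → no.
sync_call [May 21, May 25] → after → no.
triage [May 1, May 9] → before → counts.
Total: 3.

3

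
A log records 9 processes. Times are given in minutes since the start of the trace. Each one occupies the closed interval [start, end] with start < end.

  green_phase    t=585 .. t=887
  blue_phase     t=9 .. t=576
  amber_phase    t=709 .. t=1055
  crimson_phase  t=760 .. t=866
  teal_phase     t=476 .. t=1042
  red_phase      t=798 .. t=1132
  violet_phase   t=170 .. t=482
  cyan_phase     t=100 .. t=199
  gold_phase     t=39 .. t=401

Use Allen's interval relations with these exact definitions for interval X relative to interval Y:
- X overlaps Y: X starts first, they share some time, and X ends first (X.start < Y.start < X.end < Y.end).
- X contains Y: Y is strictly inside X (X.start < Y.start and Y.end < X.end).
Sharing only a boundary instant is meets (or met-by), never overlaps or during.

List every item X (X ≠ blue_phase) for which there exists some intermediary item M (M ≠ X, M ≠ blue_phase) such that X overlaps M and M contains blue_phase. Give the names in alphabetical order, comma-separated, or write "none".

Target blue_phase = [t=9, t=576].
Intermediaries M with M contains blue_phase: none.
Union: none.

none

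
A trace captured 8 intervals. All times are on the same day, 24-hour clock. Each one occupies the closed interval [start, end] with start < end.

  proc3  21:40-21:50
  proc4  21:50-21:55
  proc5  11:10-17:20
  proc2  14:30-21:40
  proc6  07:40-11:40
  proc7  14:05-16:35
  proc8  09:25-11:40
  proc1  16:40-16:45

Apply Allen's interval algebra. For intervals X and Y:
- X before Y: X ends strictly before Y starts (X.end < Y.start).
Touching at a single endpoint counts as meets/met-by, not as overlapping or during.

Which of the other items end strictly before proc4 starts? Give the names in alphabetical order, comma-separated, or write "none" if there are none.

proc1, proc2, proc5, proc6, proc7, proc8

Target proc4 = [21:50, 21:55].
proc1 [16:40, 16:45] → before → yes.
proc2 [14:30, 21:40] → before → yes.
proc3 [21:40, 21:50] → meets → no.
proc5 [11:10, 17:20] → before → yes.
proc6 [07:40, 11:40] → before → yes.
proc7 [14:05, 16:35] → before → yes.
proc8 [09:25, 11:40] → before → yes.
Result: proc1, proc2, proc5, proc6, proc7, proc8.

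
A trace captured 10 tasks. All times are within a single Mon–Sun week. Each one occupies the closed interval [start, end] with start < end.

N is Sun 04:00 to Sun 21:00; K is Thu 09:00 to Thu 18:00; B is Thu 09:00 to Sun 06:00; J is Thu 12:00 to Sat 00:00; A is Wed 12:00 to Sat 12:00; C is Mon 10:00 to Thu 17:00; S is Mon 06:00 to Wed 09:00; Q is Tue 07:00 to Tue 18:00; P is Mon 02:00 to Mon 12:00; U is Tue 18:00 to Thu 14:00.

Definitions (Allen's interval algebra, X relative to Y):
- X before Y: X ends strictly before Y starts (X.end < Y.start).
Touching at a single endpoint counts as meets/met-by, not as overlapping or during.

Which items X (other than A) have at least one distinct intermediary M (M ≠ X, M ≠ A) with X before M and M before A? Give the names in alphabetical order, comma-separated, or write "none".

P

Target A = [Wed 12:00, Sat 12:00].
Intermediaries M with M before A: P, Q, S.
Via P — items with X before P: none.
Via Q — items with X before Q: P.
Via S — items with X before S: none.
Union: P.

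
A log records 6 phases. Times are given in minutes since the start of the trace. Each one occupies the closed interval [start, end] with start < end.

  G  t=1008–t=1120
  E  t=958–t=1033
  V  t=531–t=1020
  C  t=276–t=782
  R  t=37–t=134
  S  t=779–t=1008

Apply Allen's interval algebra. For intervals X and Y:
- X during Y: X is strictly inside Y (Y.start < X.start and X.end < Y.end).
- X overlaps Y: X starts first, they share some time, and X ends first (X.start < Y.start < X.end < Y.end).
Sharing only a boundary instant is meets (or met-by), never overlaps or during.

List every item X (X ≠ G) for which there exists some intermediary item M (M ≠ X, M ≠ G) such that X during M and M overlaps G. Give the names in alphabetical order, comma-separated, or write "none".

S

Target G = [t=1008, t=1120].
Intermediaries M with M overlaps G: E, V.
Via E — items with X during E: none.
Via V — items with X during V: S.
Union: S.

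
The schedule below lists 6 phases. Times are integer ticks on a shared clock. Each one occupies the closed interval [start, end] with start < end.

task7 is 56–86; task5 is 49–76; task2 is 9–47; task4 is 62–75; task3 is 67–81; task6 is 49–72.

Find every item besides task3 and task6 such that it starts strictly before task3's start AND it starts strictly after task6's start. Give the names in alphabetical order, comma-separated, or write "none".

task4, task7

Conditions: its start is strictly before task3's start (X.start < 67) AND its start is strictly after task6's start (X.start > 49).
task2: start 9 < 67? ✓; start 9 > 49? ✗ → no.
task4: start 62 < 67? ✓; start 62 > 49? ✓ → yes.
task5: start 49 < 67? ✓; start 49 > 49? ✗ → no.
task7: start 56 < 67? ✓; start 56 > 49? ✓ → yes.
Result: task4, task7.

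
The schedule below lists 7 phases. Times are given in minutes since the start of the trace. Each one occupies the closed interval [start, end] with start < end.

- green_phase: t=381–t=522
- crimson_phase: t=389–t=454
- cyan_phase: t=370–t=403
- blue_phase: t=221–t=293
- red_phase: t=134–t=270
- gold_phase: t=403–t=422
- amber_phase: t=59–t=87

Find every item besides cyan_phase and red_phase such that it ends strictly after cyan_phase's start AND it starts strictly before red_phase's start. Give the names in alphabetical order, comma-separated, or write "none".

none

Conditions: its end is strictly after cyan_phase's start (X.end > t=370) AND its start is strictly before red_phase's start (X.start < t=134).
amber_phase: end t=87 > t=370? ✗; start t=59 < t=134? ✓ → no.
blue_phase: end t=293 > t=370? ✗; start t=221 < t=134? ✗ → no.
crimson_phase: end t=454 > t=370? ✓; start t=389 < t=134? ✗ → no.
gold_phase: end t=422 > t=370? ✓; start t=403 < t=134? ✗ → no.
green_phase: end t=522 > t=370? ✓; start t=381 < t=134? ✗ → no.
Result: none.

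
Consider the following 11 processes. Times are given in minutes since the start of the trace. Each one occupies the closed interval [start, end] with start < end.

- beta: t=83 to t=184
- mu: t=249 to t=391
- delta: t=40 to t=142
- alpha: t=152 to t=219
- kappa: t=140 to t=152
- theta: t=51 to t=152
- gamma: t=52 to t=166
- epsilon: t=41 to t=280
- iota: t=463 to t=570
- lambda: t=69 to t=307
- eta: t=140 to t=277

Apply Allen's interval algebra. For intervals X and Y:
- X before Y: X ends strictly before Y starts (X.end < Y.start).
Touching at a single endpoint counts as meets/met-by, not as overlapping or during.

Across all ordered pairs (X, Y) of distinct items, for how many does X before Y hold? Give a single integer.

Checking all 110 ordered pairs for relation 'before'; matching pairs in alphabetical order:
(alpha, iota): alpha before iota ✓
(alpha, mu): alpha before mu ✓
(beta, iota): beta before iota ✓
(beta, mu): beta before mu ✓
(delta, alpha): delta before alpha ✓
(delta, iota): delta before iota ✓
(delta, mu): delta before mu ✓
(epsilon, iota): epsilon before iota ✓
(eta, iota): eta before iota ✓
(gamma, iota): gamma before iota ✓
(gamma, mu): gamma before mu ✓
(kappa, iota): kappa before iota ✓
(kappa, mu): kappa before mu ✓
(lambda, iota): lambda before iota ✓
(mu, iota): mu before iota ✓
(theta, iota): theta before iota ✓
(theta, mu): theta before mu ✓
Count: 17.

17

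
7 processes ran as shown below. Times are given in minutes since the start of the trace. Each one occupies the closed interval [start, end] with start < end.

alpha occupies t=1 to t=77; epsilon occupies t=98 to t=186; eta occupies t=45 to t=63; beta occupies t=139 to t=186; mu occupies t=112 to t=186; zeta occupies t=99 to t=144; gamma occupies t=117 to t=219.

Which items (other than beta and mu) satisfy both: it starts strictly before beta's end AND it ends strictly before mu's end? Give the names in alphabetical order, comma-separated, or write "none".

alpha, eta, zeta

Conditions: its start is strictly before beta's end (X.start < t=186) AND its end is strictly before mu's end (X.end < t=186).
alpha: start t=1 < t=186? ✓; end t=77 < t=186? ✓ → yes.
epsilon: start t=98 < t=186? ✓; end t=186 < t=186? ✗ → no.
eta: start t=45 < t=186? ✓; end t=63 < t=186? ✓ → yes.
gamma: start t=117 < t=186? ✓; end t=219 < t=186? ✗ → no.
zeta: start t=99 < t=186? ✓; end t=144 < t=186? ✓ → yes.
Result: alpha, eta, zeta.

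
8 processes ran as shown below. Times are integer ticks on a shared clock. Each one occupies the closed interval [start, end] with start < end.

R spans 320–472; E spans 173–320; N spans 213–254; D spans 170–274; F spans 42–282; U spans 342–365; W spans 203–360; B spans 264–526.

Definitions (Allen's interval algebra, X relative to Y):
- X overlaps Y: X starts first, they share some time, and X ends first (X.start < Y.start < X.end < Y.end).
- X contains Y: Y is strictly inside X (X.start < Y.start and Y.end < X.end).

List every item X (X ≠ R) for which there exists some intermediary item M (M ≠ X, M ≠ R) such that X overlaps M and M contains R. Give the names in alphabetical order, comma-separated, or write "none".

Target R = [320, 472].
Intermediaries M with M contains R: B.
Via B — items with X overlaps B: D, E, F, W.
Union: D, E, F, W.

D, E, F, W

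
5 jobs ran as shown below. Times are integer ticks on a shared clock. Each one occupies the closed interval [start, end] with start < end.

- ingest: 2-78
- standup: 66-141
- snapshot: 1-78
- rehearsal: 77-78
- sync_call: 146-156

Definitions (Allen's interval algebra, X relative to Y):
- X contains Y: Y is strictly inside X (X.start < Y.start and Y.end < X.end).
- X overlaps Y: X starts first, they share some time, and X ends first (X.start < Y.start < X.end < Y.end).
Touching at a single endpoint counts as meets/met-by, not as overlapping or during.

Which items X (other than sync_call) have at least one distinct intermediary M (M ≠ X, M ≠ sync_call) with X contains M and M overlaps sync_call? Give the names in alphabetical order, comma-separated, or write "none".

Target sync_call = [146, 156].
Intermediaries M with M overlaps sync_call: none.
Union: none.

none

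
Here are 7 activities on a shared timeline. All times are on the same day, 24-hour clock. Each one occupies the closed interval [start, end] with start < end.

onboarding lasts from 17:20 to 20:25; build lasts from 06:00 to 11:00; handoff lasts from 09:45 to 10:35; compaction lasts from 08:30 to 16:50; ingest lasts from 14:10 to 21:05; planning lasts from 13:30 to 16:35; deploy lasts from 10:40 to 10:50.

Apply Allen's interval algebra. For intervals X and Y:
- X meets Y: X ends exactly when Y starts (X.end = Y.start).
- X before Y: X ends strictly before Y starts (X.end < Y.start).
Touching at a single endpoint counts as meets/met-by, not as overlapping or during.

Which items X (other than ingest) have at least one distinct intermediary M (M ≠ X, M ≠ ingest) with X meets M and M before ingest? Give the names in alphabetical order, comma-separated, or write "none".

none

Target ingest = [14:10, 21:05].
Intermediaries M with M before ingest: build, deploy, handoff.
Via build — items with X meets build: none.
Via deploy — items with X meets deploy: none.
Via handoff — items with X meets handoff: none.
Union: none.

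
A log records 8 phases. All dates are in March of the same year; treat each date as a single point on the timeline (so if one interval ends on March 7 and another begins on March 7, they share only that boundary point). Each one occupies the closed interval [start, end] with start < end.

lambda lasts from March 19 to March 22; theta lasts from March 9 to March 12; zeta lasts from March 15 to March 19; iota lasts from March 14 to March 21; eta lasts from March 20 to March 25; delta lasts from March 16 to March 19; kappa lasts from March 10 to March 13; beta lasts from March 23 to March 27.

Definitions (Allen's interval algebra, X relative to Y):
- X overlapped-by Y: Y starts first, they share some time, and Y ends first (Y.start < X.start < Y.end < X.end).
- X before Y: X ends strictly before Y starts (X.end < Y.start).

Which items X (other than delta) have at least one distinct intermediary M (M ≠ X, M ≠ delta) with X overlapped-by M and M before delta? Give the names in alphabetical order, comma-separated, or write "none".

kappa

Target delta = [March 16, March 19].
Intermediaries M with M before delta: kappa, theta.
Via kappa — items with X overlapped-by kappa: none.
Via theta — items with X overlapped-by theta: kappa.
Union: kappa.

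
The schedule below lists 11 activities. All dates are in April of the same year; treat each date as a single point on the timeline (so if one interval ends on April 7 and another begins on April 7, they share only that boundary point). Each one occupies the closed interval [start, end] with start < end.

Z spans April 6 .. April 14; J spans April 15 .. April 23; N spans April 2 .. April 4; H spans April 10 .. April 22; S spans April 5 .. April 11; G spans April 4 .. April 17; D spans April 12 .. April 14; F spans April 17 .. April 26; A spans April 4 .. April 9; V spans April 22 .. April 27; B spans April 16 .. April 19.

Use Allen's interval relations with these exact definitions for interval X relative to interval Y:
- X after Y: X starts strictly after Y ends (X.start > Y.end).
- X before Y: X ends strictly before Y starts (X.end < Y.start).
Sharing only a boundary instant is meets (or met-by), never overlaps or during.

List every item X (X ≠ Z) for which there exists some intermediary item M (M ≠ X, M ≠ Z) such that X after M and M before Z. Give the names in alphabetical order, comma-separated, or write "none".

B, D, F, H, J, S, V

Target Z = [April 6, April 14].
Intermediaries M with M before Z: N.
Via N — items with X after N: B, D, F, H, J, S, V.
Union: B, D, F, H, J, S, V.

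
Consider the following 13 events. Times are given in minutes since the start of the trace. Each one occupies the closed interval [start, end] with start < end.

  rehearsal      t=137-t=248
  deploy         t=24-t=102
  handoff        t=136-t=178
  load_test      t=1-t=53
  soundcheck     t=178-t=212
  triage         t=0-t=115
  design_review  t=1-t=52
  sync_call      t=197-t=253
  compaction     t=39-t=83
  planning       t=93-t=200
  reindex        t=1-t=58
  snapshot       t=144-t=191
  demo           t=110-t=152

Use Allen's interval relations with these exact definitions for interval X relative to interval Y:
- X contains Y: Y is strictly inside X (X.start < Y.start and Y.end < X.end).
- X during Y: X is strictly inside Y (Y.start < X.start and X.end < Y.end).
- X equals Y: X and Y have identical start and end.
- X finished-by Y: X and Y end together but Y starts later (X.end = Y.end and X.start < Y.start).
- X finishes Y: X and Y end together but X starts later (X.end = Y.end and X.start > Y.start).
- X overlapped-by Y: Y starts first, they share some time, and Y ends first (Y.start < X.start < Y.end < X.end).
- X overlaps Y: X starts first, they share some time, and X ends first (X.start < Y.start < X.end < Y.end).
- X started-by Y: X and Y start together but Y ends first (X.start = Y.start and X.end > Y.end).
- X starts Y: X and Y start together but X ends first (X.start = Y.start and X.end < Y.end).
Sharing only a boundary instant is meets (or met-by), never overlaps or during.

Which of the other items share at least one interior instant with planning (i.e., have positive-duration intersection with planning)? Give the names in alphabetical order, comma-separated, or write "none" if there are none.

demo, deploy, handoff, rehearsal, snapshot, soundcheck, sync_call, triage

Target planning = [t=93, t=200].
compaction [t=39, t=83] → before → no.
demo [t=110, t=152] → during → yes.
deploy [t=24, t=102] → overlaps → yes.
design_review [t=1, t=52] → before → no.
handoff [t=136, t=178] → during → yes.
load_test [t=1, t=53] → before → no.
rehearsal [t=137, t=248] → overlapped-by → yes.
reindex [t=1, t=58] → before → no.
snapshot [t=144, t=191] → during → yes.
soundcheck [t=178, t=212] → overlapped-by → yes.
sync_call [t=197, t=253] → overlapped-by → yes.
triage [t=0, t=115] → overlaps → yes.
Result: demo, deploy, handoff, rehearsal, snapshot, soundcheck, sync_call, triage.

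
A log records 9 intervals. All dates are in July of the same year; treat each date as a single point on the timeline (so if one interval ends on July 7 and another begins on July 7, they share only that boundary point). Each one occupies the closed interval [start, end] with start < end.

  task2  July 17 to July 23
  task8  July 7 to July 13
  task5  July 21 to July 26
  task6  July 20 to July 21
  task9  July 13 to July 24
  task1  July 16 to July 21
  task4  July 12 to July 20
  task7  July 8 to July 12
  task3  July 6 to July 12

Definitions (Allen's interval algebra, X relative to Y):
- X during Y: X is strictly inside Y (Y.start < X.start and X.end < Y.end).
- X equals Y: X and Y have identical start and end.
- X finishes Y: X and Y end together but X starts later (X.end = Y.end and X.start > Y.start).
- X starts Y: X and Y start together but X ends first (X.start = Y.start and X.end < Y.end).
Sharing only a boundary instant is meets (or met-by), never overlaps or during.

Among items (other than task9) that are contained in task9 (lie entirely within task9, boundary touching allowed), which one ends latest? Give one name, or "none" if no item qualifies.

task2

Target task9 = [July 13, July 24].
task1 [July 16, July 21] → during → candidate.
task2 [July 17, July 23] → during → candidate.
task3 [July 6, July 12] → before → excluded.
task4 [July 12, July 20] → overlaps → excluded.
task5 [July 21, July 26] → overlapped-by → excluded.
task6 [July 20, July 21] → during → candidate.
task7 [July 8, July 12] → before → excluded.
task8 [July 7, July 13] → meets → excluded.
Among candidates, latest end is July 23 → task2.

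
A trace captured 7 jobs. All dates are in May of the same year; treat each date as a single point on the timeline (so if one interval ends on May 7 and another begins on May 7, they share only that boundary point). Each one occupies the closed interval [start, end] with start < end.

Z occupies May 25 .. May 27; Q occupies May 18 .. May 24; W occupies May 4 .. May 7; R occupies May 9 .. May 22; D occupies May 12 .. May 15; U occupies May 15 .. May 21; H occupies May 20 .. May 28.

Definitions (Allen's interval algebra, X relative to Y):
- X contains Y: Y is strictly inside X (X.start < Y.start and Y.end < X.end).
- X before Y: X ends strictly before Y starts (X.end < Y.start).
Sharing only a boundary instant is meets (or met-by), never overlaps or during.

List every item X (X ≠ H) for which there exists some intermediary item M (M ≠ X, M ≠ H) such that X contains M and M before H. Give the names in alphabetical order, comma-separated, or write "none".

R

Target H = [May 20, May 28].
Intermediaries M with M before H: D, W.
Via D — items with X contains D: R.
Via W — items with X contains W: none.
Union: R.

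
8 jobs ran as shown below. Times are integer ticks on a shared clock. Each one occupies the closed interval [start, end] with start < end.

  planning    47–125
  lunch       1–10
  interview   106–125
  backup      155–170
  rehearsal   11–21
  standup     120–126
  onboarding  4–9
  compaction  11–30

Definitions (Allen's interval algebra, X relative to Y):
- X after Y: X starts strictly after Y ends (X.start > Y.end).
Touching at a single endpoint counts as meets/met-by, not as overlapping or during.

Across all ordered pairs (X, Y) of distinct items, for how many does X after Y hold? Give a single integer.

Checking all 56 ordered pairs for relation 'after'; matching pairs in alphabetical order:
(backup, compaction): backup after compaction ✓
(backup, interview): backup after interview ✓
(backup, lunch): backup after lunch ✓
(backup, onboarding): backup after onboarding ✓
(backup, planning): backup after planning ✓
(backup, rehearsal): backup after rehearsal ✓
(backup, standup): backup after standup ✓
(compaction, lunch): compaction after lunch ✓
(compaction, onboarding): compaction after onboarding ✓
(interview, compaction): interview after compaction ✓
(interview, lunch): interview after lunch ✓
(interview, onboarding): interview after onboarding ✓
(interview, rehearsal): interview after rehearsal ✓
(planning, compaction): planning after compaction ✓
(planning, lunch): planning after lunch ✓
(planning, onboarding): planning after onboarding ✓
(planning, rehearsal): planning after rehearsal ✓
(rehearsal, lunch): rehearsal after lunch ✓
(rehearsal, onboarding): rehearsal after onboarding ✓
(standup, compaction): standup after compaction ✓
(standup, lunch): standup after lunch ✓
(standup, onboarding): standup after onboarding ✓
(standup, rehearsal): standup after rehearsal ✓
Count: 23.

23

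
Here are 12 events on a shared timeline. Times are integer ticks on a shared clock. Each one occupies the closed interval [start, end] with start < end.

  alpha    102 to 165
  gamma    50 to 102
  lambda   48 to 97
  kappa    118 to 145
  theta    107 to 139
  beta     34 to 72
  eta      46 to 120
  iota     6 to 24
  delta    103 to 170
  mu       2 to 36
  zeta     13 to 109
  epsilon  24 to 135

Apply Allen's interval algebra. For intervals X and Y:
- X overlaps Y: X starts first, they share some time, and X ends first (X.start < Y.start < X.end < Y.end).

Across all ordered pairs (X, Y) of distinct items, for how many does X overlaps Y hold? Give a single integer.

23

Checking all 132 ordered pairs for relation 'overlaps'; matching pairs in alphabetical order:
(alpha, delta): alpha overlaps delta ✓
(beta, eta): beta overlaps eta ✓
(beta, gamma): beta overlaps gamma ✓
(beta, lambda): beta overlaps lambda ✓
(epsilon, alpha): epsilon overlaps alpha ✓
(epsilon, delta): epsilon overlaps delta ✓
(epsilon, kappa): epsilon overlaps kappa ✓
(epsilon, theta): epsilon overlaps theta ✓
(eta, alpha): eta overlaps alpha ✓
(eta, delta): eta overlaps delta ✓
(eta, kappa): eta overlaps kappa ✓
(eta, theta): eta overlaps theta ✓
(iota, zeta): iota overlaps zeta ✓
(lambda, gamma): lambda overlaps gamma ✓
(mu, beta): mu overlaps beta ✓
(mu, epsilon): mu overlaps epsilon ✓
(mu, zeta): mu overlaps zeta ✓
(theta, kappa): theta overlaps kappa ✓
(zeta, alpha): zeta overlaps alpha ✓
(zeta, delta): zeta overlaps delta ✓
(zeta, epsilon): zeta overlaps epsilon ✓
(zeta, eta): zeta overlaps eta ✓
(zeta, theta): zeta overlaps theta ✓
Count: 23.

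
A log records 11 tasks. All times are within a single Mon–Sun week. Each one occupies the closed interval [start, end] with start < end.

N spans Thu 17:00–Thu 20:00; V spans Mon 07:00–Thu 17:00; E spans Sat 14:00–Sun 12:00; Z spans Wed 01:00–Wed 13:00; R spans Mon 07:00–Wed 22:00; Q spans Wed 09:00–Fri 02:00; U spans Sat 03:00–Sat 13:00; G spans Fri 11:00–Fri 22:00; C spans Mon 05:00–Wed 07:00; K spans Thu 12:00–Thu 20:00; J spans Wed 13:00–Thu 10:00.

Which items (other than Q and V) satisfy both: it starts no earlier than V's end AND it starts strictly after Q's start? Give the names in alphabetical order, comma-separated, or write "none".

Conditions: its start is no earlier than V's end (X.start >= Thu 17:00) AND its start is strictly after Q's start (X.start > Wed 09:00).
C: start Mon 05:00 >= Thu 17:00? ✗; start Mon 05:00 > Wed 09:00? ✗ → no.
E: start Sat 14:00 >= Thu 17:00? ✓; start Sat 14:00 > Wed 09:00? ✓ → yes.
G: start Fri 11:00 >= Thu 17:00? ✓; start Fri 11:00 > Wed 09:00? ✓ → yes.
J: start Wed 13:00 >= Thu 17:00? ✗; start Wed 13:00 > Wed 09:00? ✓ → no.
K: start Thu 12:00 >= Thu 17:00? ✗; start Thu 12:00 > Wed 09:00? ✓ → no.
N: start Thu 17:00 >= Thu 17:00? ✓; start Thu 17:00 > Wed 09:00? ✓ → yes.
R: start Mon 07:00 >= Thu 17:00? ✗; start Mon 07:00 > Wed 09:00? ✗ → no.
U: start Sat 03:00 >= Thu 17:00? ✓; start Sat 03:00 > Wed 09:00? ✓ → yes.
Z: start Wed 01:00 >= Thu 17:00? ✗; start Wed 01:00 > Wed 09:00? ✗ → no.
Result: E, G, N, U.

E, G, N, U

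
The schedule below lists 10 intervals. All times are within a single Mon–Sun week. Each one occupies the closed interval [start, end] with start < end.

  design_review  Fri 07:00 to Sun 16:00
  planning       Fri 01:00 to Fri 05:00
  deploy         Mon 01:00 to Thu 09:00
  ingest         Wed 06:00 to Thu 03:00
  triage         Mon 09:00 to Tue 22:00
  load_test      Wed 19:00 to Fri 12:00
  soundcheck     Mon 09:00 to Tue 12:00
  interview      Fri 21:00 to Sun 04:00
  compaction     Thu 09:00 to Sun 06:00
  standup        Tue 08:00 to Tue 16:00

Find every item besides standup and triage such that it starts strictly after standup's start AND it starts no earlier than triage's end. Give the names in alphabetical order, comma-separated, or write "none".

compaction, design_review, ingest, interview, load_test, planning

Conditions: its start is strictly after standup's start (X.start > Tue 08:00) AND its start is no earlier than triage's end (X.start >= Tue 22:00).
compaction: start Thu 09:00 > Tue 08:00? ✓; start Thu 09:00 >= Tue 22:00? ✓ → yes.
deploy: start Mon 01:00 > Tue 08:00? ✗; start Mon 01:00 >= Tue 22:00? ✗ → no.
design_review: start Fri 07:00 > Tue 08:00? ✓; start Fri 07:00 >= Tue 22:00? ✓ → yes.
ingest: start Wed 06:00 > Tue 08:00? ✓; start Wed 06:00 >= Tue 22:00? ✓ → yes.
interview: start Fri 21:00 > Tue 08:00? ✓; start Fri 21:00 >= Tue 22:00? ✓ → yes.
load_test: start Wed 19:00 > Tue 08:00? ✓; start Wed 19:00 >= Tue 22:00? ✓ → yes.
planning: start Fri 01:00 > Tue 08:00? ✓; start Fri 01:00 >= Tue 22:00? ✓ → yes.
soundcheck: start Mon 09:00 > Tue 08:00? ✗; start Mon 09:00 >= Tue 22:00? ✗ → no.
Result: compaction, design_review, ingest, interview, load_test, planning.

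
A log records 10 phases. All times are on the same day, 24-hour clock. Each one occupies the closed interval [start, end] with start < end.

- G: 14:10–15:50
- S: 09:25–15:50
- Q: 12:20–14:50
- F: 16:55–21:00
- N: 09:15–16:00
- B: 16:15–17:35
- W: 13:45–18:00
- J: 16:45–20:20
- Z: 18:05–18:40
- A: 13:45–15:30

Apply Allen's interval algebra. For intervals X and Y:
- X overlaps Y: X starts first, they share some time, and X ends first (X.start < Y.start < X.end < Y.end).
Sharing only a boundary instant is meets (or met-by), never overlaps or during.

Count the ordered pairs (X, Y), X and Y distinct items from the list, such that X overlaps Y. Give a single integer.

Checking all 90 ordered pairs for relation 'overlaps'; matching pairs in alphabetical order:
(A, G): A overlaps G ✓
(B, F): B overlaps F ✓
(B, J): B overlaps J ✓
(J, F): J overlaps F ✓
(N, W): N overlaps W ✓
(Q, A): Q overlaps A ✓
(Q, G): Q overlaps G ✓
(Q, W): Q overlaps W ✓
(S, W): S overlaps W ✓
(W, F): W overlaps F ✓
(W, J): W overlaps J ✓
Count: 11.

11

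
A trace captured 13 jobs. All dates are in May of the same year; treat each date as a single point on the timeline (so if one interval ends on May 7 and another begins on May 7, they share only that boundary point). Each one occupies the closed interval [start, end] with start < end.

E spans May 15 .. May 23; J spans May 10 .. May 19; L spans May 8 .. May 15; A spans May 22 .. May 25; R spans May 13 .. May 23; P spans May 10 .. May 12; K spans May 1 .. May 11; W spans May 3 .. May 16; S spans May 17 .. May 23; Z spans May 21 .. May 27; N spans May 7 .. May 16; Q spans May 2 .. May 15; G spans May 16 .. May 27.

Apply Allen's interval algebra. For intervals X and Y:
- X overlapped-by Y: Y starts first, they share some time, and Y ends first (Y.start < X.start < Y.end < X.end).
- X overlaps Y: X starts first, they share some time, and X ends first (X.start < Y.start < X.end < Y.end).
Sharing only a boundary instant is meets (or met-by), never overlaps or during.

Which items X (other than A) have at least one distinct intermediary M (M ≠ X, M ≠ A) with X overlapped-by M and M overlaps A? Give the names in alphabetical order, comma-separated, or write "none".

G, Z

Target A = [May 22, May 25].
Intermediaries M with M overlaps A: E, R, S.
Via E — items with X overlapped-by E: G, Z.
Via R — items with X overlapped-by R: G, Z.
Via S — items with X overlapped-by S: Z.
Union: G, Z.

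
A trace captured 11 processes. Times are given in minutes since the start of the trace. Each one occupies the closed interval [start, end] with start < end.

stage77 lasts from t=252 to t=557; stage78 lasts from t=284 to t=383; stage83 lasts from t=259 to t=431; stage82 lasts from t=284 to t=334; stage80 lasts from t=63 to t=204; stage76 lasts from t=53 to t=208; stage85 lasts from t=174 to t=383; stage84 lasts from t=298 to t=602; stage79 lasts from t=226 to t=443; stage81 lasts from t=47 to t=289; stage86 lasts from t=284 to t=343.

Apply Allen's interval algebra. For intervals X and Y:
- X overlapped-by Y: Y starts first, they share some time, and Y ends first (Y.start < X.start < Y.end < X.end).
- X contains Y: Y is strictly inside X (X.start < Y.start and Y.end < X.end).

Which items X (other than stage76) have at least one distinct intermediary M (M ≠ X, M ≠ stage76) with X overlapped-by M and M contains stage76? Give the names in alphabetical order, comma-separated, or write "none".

stage77, stage78, stage79, stage82, stage83, stage85, stage86

Target stage76 = [t=53, t=208].
Intermediaries M with M contains stage76: stage81.
Via stage81 — items with X overlapped-by stage81: stage77, stage78, stage79, stage82, stage83, stage85, stage86.
Union: stage77, stage78, stage79, stage82, stage83, stage85, stage86.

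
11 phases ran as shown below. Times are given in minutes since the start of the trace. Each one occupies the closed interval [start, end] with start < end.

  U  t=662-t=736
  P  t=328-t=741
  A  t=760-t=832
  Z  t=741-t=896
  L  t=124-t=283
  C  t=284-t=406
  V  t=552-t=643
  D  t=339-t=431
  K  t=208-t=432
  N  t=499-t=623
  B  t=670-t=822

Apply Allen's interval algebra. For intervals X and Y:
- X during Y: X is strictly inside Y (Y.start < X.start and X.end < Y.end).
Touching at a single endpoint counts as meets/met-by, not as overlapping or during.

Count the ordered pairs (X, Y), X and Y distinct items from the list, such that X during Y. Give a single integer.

Checking all 110 ordered pairs for relation 'during'; matching pairs in alphabetical order:
(A, Z): A during Z ✓
(C, K): C during K ✓
(D, K): D during K ✓
(D, P): D during P ✓
(N, P): N during P ✓
(U, P): U during P ✓
(V, P): V during P ✓
Count: 7.

7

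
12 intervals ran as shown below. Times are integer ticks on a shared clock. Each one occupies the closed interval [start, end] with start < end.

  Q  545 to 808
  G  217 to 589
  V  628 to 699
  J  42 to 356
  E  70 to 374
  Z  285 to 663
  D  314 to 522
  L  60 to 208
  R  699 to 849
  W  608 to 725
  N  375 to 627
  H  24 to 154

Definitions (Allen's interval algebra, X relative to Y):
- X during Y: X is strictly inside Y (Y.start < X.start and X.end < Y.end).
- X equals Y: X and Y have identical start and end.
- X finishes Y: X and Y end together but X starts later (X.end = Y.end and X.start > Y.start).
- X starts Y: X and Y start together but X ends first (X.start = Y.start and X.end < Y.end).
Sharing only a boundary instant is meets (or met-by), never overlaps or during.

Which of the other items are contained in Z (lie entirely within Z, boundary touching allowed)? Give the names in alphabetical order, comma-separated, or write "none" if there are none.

Target Z = [285, 663].
D [314, 522] → during → yes.
E [70, 374] → overlaps → no.
G [217, 589] → overlaps → no.
H [24, 154] → before → no.
J [42, 356] → overlaps → no.
L [60, 208] → before → no.
N [375, 627] → during → yes.
Q [545, 808] → overlapped-by → no.
R [699, 849] → after → no.
V [628, 699] → overlapped-by → no.
W [608, 725] → overlapped-by → no.
Result: D, N.

D, N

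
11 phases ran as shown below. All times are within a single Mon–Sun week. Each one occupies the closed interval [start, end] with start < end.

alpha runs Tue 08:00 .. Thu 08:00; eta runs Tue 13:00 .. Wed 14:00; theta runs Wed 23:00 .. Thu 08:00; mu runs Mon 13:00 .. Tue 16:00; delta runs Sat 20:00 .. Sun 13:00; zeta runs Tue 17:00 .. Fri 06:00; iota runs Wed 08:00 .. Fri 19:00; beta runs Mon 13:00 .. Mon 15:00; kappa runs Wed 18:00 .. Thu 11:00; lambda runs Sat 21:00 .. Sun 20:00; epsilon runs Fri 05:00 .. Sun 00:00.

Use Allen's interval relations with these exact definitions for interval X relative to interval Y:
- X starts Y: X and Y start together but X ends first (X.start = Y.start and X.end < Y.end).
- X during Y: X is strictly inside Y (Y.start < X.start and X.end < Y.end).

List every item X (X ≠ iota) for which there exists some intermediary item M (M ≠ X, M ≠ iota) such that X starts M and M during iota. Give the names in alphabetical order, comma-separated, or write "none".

none

Target iota = [Wed 08:00, Fri 19:00].
Intermediaries M with M during iota: kappa, theta.
Via kappa — items with X starts kappa: none.
Via theta — items with X starts theta: none.
Union: none.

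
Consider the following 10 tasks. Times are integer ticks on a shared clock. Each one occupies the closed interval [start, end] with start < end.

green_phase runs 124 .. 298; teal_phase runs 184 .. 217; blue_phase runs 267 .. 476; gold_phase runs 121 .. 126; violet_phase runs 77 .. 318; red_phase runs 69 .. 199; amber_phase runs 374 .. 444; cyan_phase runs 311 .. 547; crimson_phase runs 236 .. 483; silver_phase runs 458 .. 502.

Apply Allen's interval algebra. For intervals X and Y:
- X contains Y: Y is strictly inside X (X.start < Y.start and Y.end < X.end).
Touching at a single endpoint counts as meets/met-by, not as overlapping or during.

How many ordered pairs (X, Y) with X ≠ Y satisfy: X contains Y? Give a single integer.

10

Checking all 90 ordered pairs for relation 'contains'; matching pairs in alphabetical order:
(blue_phase, amber_phase): blue_phase contains amber_phase ✓
(crimson_phase, amber_phase): crimson_phase contains amber_phase ✓
(crimson_phase, blue_phase): crimson_phase contains blue_phase ✓
(cyan_phase, amber_phase): cyan_phase contains amber_phase ✓
(cyan_phase, silver_phase): cyan_phase contains silver_phase ✓
(green_phase, teal_phase): green_phase contains teal_phase ✓
(red_phase, gold_phase): red_phase contains gold_phase ✓
(violet_phase, gold_phase): violet_phase contains gold_phase ✓
(violet_phase, green_phase): violet_phase contains green_phase ✓
(violet_phase, teal_phase): violet_phase contains teal_phase ✓
Count: 10.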